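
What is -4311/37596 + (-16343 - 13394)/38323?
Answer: -427734235/480263836 ≈ -0.89062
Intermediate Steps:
-4311/37596 + (-16343 - 13394)/38323 = -4311*1/37596 - 29737*1/38323 = -1437/12532 - 29737/38323 = -427734235/480263836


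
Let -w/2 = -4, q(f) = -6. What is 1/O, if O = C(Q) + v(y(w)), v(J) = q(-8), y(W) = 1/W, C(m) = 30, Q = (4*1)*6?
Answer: 1/24 ≈ 0.041667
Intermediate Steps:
Q = 24 (Q = 4*6 = 24)
w = 8 (w = -2*(-4) = 8)
v(J) = -6
O = 24 (O = 30 - 6 = 24)
1/O = 1/24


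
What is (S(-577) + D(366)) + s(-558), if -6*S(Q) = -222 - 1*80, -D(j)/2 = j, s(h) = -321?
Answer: -3008/3 ≈ -1002.7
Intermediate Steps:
D(j) = -2*j
S(Q) = 151/3 (S(Q) = -(-222 - 1*80)/6 = -(-222 - 80)/6 = -1/6*(-302) = 151/3)
(S(-577) + D(366)) + s(-558) = (151/3 - 2*366) - 321 = (151/3 - 732) - 321 = -2045/3 - 321 = -3008/3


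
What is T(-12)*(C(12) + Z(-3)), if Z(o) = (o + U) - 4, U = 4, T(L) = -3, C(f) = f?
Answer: -27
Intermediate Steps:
Z(o) = o (Z(o) = (o + 4) - 4 = (4 + o) - 4 = o)
T(-12)*(C(12) + Z(-3)) = -3*(12 - 3) = -3*9 = -27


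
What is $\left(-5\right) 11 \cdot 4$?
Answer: $-220$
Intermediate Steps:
$\left(-5\right) 11 \cdot 4 = \left(-55\right) 4 = -220$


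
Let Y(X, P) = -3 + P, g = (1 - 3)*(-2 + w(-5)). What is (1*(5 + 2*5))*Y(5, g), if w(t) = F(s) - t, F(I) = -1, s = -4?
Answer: -105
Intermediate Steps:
w(t) = -1 - t
g = -4 (g = (1 - 3)*(-2 + (-1 - 1*(-5))) = -2*(-2 + (-1 + 5)) = -2*(-2 + 4) = -2*2 = -4)
(1*(5 + 2*5))*Y(5, g) = (1*(5 + 2*5))*(-3 - 4) = (1*(5 + 10))*(-7) = (1*15)*(-7) = 15*(-7) = -105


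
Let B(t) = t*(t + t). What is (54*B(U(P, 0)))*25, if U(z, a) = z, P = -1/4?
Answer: 675/4 ≈ 168.75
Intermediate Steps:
P = -¼ (P = -1*¼ = -¼ ≈ -0.25000)
B(t) = 2*t² (B(t) = t*(2*t) = 2*t²)
(54*B(U(P, 0)))*25 = (54*(2*(-¼)²))*25 = (54*(2*(1/16)))*25 = (54*(⅛))*25 = (27/4)*25 = 675/4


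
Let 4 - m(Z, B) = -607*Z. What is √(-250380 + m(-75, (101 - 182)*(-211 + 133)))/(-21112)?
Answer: -I*√295901/21112 ≈ -0.025766*I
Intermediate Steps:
m(Z, B) = 4 + 607*Z (m(Z, B) = 4 - (-607)*Z = 4 + 607*Z)
√(-250380 + m(-75, (101 - 182)*(-211 + 133)))/(-21112) = √(-250380 + (4 + 607*(-75)))/(-21112) = √(-250380 + (4 - 45525))*(-1/21112) = √(-250380 - 45521)*(-1/21112) = √(-295901)*(-1/21112) = (I*√295901)*(-1/21112) = -I*√295901/21112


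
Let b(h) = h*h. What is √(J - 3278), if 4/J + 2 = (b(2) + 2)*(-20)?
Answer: 2*I*√3049390/61 ≈ 57.254*I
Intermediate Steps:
b(h) = h²
J = -2/61 (J = 4/(-2 + (2² + 2)*(-20)) = 4/(-2 + (4 + 2)*(-20)) = 4/(-2 + 6*(-20)) = 4/(-2 - 120) = 4/(-122) = 4*(-1/122) = -2/61 ≈ -0.032787)
√(J - 3278) = √(-2/61 - 3278) = √(-199960/61) = 2*I*√3049390/61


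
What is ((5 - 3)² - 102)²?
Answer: 9604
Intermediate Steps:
((5 - 3)² - 102)² = (2² - 102)² = (4 - 102)² = (-98)² = 9604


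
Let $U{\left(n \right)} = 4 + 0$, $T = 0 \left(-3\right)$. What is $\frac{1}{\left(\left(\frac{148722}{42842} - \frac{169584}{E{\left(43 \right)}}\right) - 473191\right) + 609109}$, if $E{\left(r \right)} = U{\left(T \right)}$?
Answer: $\frac{21421}{2003409123} \approx 1.0692 \cdot 10^{-5}$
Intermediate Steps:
$T = 0$
$U{\left(n \right)} = 4$
$E{\left(r \right)} = 4$
$\frac{1}{\left(\left(\frac{148722}{42842} - \frac{169584}{E{\left(43 \right)}}\right) - 473191\right) + 609109} = \frac{1}{\left(\left(\frac{148722}{42842} - \frac{169584}{4}\right) - 473191\right) + 609109} = \frac{1}{\left(\left(148722 \cdot \frac{1}{42842} - 42396\right) - 473191\right) + 609109} = \frac{1}{\left(\left(\frac{74361}{21421} - 42396\right) - 473191\right) + 609109} = \frac{1}{\left(- \frac{908090355}{21421} - 473191\right) + 609109} = \frac{1}{- \frac{11044314766}{21421} + 609109} = \frac{1}{\frac{2003409123}{21421}} = \frac{21421}{2003409123}$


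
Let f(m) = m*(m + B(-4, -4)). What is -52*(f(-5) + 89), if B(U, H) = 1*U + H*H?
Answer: -2808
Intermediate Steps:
B(U, H) = U + H²
f(m) = m*(12 + m) (f(m) = m*(m + (-4 + (-4)²)) = m*(m + (-4 + 16)) = m*(m + 12) = m*(12 + m))
-52*(f(-5) + 89) = -52*(-5*(12 - 5) + 89) = -52*(-5*7 + 89) = -52*(-35 + 89) = -52*54 = -2808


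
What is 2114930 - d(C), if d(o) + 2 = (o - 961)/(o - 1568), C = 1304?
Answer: 558342391/264 ≈ 2.1149e+6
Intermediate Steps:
d(o) = -2 + (-961 + o)/(-1568 + o) (d(o) = -2 + (o - 961)/(o - 1568) = -2 + (-961 + o)/(-1568 + o))
2114930 - d(C) = 2114930 - (2175 - 1*1304)/(-1568 + 1304) = 2114930 - (2175 - 1304)/(-264) = 2114930 - (-1)*871/264 = 2114930 - 1*(-871/264) = 2114930 + 871/264 = 558342391/264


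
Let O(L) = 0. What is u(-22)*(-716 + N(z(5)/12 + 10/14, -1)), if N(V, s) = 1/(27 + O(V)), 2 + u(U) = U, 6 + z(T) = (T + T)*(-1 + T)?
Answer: 154648/9 ≈ 17183.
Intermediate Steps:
z(T) = -6 + 2*T*(-1 + T) (z(T) = -6 + (T + T)*(-1 + T) = -6 + (2*T)*(-1 + T) = -6 + 2*T*(-1 + T))
u(U) = -2 + U
N(V, s) = 1/27 (N(V, s) = 1/(27 + 0) = 1/27)
u(-22)*(-716 + N(z(5)/12 + 10/14, -1)) = (-2 - 22)*(-716 + 1/27) = -24*(-19331/27) = 154648/9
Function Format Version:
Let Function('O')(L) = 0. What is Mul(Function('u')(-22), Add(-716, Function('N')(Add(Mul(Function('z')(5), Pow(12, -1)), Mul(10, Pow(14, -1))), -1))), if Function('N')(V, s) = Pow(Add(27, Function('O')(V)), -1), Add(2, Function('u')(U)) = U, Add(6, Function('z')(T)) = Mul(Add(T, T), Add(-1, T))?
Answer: Rational(154648, 9) ≈ 17183.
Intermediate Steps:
Function('z')(T) = Add(-6, Mul(2, T, Add(-1, T))) (Function('z')(T) = Add(-6, Mul(Add(T, T), Add(-1, T))) = Add(-6, Mul(Mul(2, T), Add(-1, T))) = Add(-6, Mul(2, T, Add(-1, T))))
Function('u')(U) = Add(-2, U)
Function('N')(V, s) = Rational(1, 27) (Function('N')(V, s) = Pow(Add(27, 0), -1) = Pow(27, -1) = Rational(1, 27))
Mul(Function('u')(-22), Add(-716, Function('N')(Add(Mul(Function('z')(5), Pow(12, -1)), Mul(10, Pow(14, -1))), -1))) = Mul(Add(-2, -22), Add(-716, Rational(1, 27))) = Mul(-24, Rational(-19331, 27)) = Rational(154648, 9)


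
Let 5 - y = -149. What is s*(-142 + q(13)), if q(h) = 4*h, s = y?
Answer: -13860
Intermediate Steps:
y = 154 (y = 5 - 1*(-149) = 5 + 149 = 154)
s = 154
s*(-142 + q(13)) = 154*(-142 + 4*13) = 154*(-142 + 52) = 154*(-90) = -13860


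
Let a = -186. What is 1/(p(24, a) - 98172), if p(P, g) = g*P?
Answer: -1/102636 ≈ -9.7432e-6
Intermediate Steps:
p(P, g) = P*g
1/(p(24, a) - 98172) = 1/(24*(-186) - 98172) = 1/(-4464 - 98172) = 1/(-102636) = -1/102636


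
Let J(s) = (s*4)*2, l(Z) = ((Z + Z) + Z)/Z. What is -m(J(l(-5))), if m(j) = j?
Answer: -24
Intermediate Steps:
l(Z) = 3 (l(Z) = (2*Z + Z)/Z = (3*Z)/Z = 3)
J(s) = 8*s (J(s) = (4*s)*2 = 8*s)
-m(J(l(-5))) = -8*3 = -1*24 = -24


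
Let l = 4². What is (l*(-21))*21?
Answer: -7056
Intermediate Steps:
l = 16
(l*(-21))*21 = (16*(-21))*21 = -336*21 = -7056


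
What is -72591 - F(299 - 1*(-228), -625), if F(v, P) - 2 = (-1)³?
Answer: -72592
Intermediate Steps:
F(v, P) = 1 (F(v, P) = 2 + (-1)³ = 2 - 1 = 1)
-72591 - F(299 - 1*(-228), -625) = -72591 - 1*1 = -72591 - 1 = -72592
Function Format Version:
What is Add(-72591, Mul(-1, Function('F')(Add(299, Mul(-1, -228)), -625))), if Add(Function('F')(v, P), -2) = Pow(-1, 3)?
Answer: -72592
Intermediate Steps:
Function('F')(v, P) = 1 (Function('F')(v, P) = Add(2, Pow(-1, 3)) = Add(2, -1) = 1)
Add(-72591, Mul(-1, Function('F')(Add(299, Mul(-1, -228)), -625))) = Add(-72591, Mul(-1, 1)) = Add(-72591, -1) = -72592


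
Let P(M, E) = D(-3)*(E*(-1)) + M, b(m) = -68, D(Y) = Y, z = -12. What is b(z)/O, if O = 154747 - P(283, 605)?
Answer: -68/152649 ≈ -0.00044547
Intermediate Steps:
P(M, E) = M + 3*E (P(M, E) = -3*E*(-1) + M = -(-3)*E + M = 3*E + M = M + 3*E)
O = 152649 (O = 154747 - (283 + 3*605) = 154747 - (283 + 1815) = 154747 - 1*2098 = 154747 - 2098 = 152649)
b(z)/O = -68/152649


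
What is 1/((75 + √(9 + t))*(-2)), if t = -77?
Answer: I/(2*(-75*I + 2*√17)) ≈ -0.006587 + 0.00072424*I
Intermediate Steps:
1/((75 + √(9 + t))*(-2)) = 1/((75 + √(9 - 77))*(-2)) = 1/((75 + √(-68))*(-2)) = 1/((75 + 2*I*√17)*(-2)) = 1/(-150 - 4*I*√17)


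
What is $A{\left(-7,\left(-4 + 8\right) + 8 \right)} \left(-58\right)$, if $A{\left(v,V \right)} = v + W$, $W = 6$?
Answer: $58$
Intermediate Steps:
$A{\left(v,V \right)} = 6 + v$ ($A{\left(v,V \right)} = v + 6 = 6 + v$)
$A{\left(-7,\left(-4 + 8\right) + 8 \right)} \left(-58\right) = \left(6 - 7\right) \left(-58\right) = \left(-1\right) \left(-58\right) = 58$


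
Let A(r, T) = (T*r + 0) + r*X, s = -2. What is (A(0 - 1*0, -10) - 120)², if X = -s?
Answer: 14400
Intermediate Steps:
X = 2 (X = -1*(-2) = 2)
A(r, T) = 2*r + T*r (A(r, T) = (T*r + 0) + r*2 = T*r + 2*r = 2*r + T*r)
(A(0 - 1*0, -10) - 120)² = ((0 - 1*0)*(2 - 10) - 120)² = ((0 + 0)*(-8) - 120)² = (0*(-8) - 120)² = (0 - 120)² = (-120)² = 14400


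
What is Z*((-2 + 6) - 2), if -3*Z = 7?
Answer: -14/3 ≈ -4.6667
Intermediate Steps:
Z = -7/3 (Z = -⅓*7 = -7/3 ≈ -2.3333)
Z*((-2 + 6) - 2) = -7*((-2 + 6) - 2)/3 = -7*(4 - 2)/3 = -7/3*2 = -14/3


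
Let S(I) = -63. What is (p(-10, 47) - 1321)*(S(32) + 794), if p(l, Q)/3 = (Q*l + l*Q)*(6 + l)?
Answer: 7280029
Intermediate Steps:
p(l, Q) = 6*Q*l*(6 + l) (p(l, Q) = 3*((Q*l + l*Q)*(6 + l)) = 3*((Q*l + Q*l)*(6 + l)) = 3*((2*Q*l)*(6 + l)) = 3*(2*Q*l*(6 + l)) = 6*Q*l*(6 + l))
(p(-10, 47) - 1321)*(S(32) + 794) = (6*47*(-10)*(6 - 10) - 1321)*(-63 + 794) = (6*47*(-10)*(-4) - 1321)*731 = (11280 - 1321)*731 = 9959*731 = 7280029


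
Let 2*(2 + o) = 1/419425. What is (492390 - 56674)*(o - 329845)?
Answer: -60279599710737242/419425 ≈ -1.4372e+11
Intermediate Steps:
o = -1677699/838850 (o = -2 + (½)/419425 = -2 + (½)*(1/419425) = -2 + 1/838850 = -1677699/838850 ≈ -2.0000)
(492390 - 56674)*(o - 329845) = (492390 - 56674)*(-1677699/838850 - 329845) = 435716*(-276692155949/838850) = -60279599710737242/419425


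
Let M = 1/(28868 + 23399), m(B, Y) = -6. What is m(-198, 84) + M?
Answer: -313601/52267 ≈ -6.0000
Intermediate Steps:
M = 1/52267 ≈ 1.9133e-5
m(-198, 84) + M = -6 + 1/52267 = -313601/52267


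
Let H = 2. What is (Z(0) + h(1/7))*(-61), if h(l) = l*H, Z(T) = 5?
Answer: -2257/7 ≈ -322.43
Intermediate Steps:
h(l) = 2*l (h(l) = l*2 = 2*l)
(Z(0) + h(1/7))*(-61) = (5 + 2/7)*(-61) = (37/7)*(-61) = -2257/7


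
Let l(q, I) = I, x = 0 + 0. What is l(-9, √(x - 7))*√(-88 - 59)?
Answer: -7*√21 ≈ -32.078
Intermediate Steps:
x = 0
l(-9, √(x - 7))*√(-88 - 59) = √(0 - 7)*√(-88 - 59) = √(-7)*√(-147) = (I*√7)*(7*I*√3) = -7*√21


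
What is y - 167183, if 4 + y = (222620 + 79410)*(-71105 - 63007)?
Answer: -40506014547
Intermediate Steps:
y = -40505847364 (y = -4 + (222620 + 79410)*(-71105 - 63007) = -4 + 302030*(-134112) = -4 - 40505847360 = -40505847364)
y - 167183 = -40505847364 - 167183 = -40506014547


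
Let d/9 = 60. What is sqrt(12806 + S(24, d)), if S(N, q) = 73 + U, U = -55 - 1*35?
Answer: 21*sqrt(29) ≈ 113.09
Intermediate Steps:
d = 540 (d = 9*60 = 540)
U = -90 (U = -55 - 35 = -90)
S(N, q) = -17 (S(N, q) = 73 - 90 = -17)
sqrt(12806 + S(24, d)) = sqrt(12806 - 17) = sqrt(12789) = 21*sqrt(29)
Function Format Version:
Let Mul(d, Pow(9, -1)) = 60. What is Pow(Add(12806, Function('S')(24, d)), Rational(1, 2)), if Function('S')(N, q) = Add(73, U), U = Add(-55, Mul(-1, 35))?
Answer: Mul(21, Pow(29, Rational(1, 2))) ≈ 113.09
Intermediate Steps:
d = 540 (d = Mul(9, 60) = 540)
U = -90 (U = Add(-55, -35) = -90)
Function('S')(N, q) = -17 (Function('S')(N, q) = Add(73, -90) = -17)
Pow(Add(12806, Function('S')(24, d)), Rational(1, 2)) = Pow(Add(12806, -17), Rational(1, 2)) = Pow(12789, Rational(1, 2)) = Mul(21, Pow(29, Rational(1, 2)))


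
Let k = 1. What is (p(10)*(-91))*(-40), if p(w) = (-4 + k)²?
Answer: 32760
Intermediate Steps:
p(w) = 9 (p(w) = (-4 + 1)² = (-3)² = 9)
(p(10)*(-91))*(-40) = (9*(-91))*(-40) = -819*(-40) = 32760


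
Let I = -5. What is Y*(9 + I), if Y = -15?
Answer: -60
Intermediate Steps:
Y*(9 + I) = -15*(9 - 5) = -15*4 = -60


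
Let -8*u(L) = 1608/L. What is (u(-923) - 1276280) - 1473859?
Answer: -2538378096/923 ≈ -2.7501e+6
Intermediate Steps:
u(L) = -201/L
(u(-923) - 1276280) - 1473859 = (-201/(-923) - 1276280) - 1473859 = (-201*(-1/923) - 1276280) - 1473859 = (201/923 - 1276280) - 1473859 = -1178006239/923 - 1473859 = -2538378096/923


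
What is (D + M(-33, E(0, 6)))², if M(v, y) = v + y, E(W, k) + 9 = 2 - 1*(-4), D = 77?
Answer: 1681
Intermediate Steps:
E(W, k) = -3 (E(W, k) = -9 + (2 - 1*(-4)) = -9 + (2 + 4) = -9 + 6 = -3)
(D + M(-33, E(0, 6)))² = (77 + (-33 - 3))² = (77 - 36)² = 41² = 1681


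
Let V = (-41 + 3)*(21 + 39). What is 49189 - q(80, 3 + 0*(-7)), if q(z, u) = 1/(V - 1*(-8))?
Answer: 111757409/2272 ≈ 49189.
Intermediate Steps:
V = -2280 (V = -38*60 = -2280)
q(z, u) = -1/2272 (q(z, u) = 1/(-2280 - 1*(-8)) = 1/(-2280 + 8) = 1/(-2272) = -1/2272)
49189 - q(80, 3 + 0*(-7)) = 49189 - 1*(-1/2272) = 49189 + 1/2272 = 111757409/2272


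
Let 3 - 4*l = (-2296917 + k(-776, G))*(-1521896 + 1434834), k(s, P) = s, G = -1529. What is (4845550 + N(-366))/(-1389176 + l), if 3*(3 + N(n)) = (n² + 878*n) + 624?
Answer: -19133164/200047304667 ≈ -9.5643e-5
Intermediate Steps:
l = -200041747963/4 (l = ¾ - (-2296917 - 776)*(-1521896 + 1434834)/4 = ¾ - (-2297693)*(-87062)/4 = ¾ - ¼*200041747966 = ¾ - 100020873983/2 = -200041747963/4 ≈ -5.0010e+10)
N(n) = 205 + n²/3 + 878*n/3 (N(n) = -3 + ((n² + 878*n) + 624)/3 = -3 + (624 + n² + 878*n)/3 = -3 + (208 + n²/3 + 878*n/3) = 205 + n²/3 + 878*n/3)
(4845550 + N(-366))/(-1389176 + l) = (4845550 + (205 + (⅓)*(-366)² + (878/3)*(-366)))/(-1389176 - 200041747963/4) = (4845550 + (205 + (⅓)*133956 - 107116))/(-200047304667/4) = (4845550 + (205 + 44652 - 107116))*(-4/200047304667) = (4845550 - 62259)*(-4/200047304667) = 4783291*(-4/200047304667) = -19133164/200047304667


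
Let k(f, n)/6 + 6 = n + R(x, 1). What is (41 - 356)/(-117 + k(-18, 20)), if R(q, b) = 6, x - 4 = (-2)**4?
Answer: -105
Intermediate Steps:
x = 20 (x = 4 + (-2)**4 = 4 + 16 = 20)
k(f, n) = 6*n (k(f, n) = -36 + 6*(n + 6) = -36 + 6*(6 + n) = -36 + (36 + 6*n) = 6*n)
(41 - 356)/(-117 + k(-18, 20)) = (41 - 356)/(-117 + 6*20) = -315/(-117 + 120) = -315/3 = -315*1/3 = -105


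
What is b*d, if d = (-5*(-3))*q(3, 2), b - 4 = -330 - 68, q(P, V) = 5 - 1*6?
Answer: 5910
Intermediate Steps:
q(P, V) = -1 (q(P, V) = 5 - 6 = -1)
b = -394 (b = 4 + (-330 - 68) = 4 - 398 = -394)
d = -15 (d = -5*(-3)*(-1) = 15*(-1) = -15)
b*d = -394*(-15) = 5910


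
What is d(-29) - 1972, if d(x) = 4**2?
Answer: -1956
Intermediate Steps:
d(x) = 16
d(-29) - 1972 = 16 - 1972 = -1956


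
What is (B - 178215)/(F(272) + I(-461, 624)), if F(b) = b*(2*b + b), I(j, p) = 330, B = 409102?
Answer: 230887/222282 ≈ 1.0387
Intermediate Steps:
F(b) = 3*b² (F(b) = b*(3*b) = 3*b²)
(B - 178215)/(F(272) + I(-461, 624)) = (409102 - 178215)/(3*272² + 330) = 230887/(3*73984 + 330) = 230887/(221952 + 330) = 230887/222282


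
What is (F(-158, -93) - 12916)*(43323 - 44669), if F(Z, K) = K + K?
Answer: 17635292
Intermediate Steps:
F(Z, K) = 2*K
(F(-158, -93) - 12916)*(43323 - 44669) = (2*(-93) - 12916)*(43323 - 44669) = (-186 - 12916)*(-1346) = -13102*(-1346) = 17635292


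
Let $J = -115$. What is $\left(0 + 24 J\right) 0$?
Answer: $0$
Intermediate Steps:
$\left(0 + 24 J\right) 0 = \left(0 + 24 \left(-115\right)\right) 0 = \left(0 - 2760\right) 0 = \left(-2760\right) 0 = 0$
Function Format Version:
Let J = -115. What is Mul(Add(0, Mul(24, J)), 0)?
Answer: 0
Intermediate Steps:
Mul(Add(0, Mul(24, J)), 0) = Mul(Add(0, Mul(24, -115)), 0) = Mul(Add(0, -2760), 0) = Mul(-2760, 0) = 0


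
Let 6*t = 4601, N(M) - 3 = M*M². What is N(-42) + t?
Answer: -439909/6 ≈ -73318.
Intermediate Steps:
N(M) = 3 + M³ (N(M) = 3 + M*M² = 3 + M³)
t = 4601/6 (t = (⅙)*4601 = 4601/6 ≈ 766.83)
N(-42) + t = (3 + (-42)³) + 4601/6 = (3 - 74088) + 4601/6 = -74085 + 4601/6 = -439909/6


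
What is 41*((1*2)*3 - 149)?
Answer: -5863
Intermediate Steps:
41*((1*2)*3 - 149) = 41*(2*3 - 149) = 41*(6 - 149) = 41*(-143) = -5863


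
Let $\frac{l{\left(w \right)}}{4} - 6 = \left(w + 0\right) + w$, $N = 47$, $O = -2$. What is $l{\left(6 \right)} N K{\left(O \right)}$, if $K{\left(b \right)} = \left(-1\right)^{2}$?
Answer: $3384$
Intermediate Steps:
$K{\left(b \right)} = 1$
$l{\left(w \right)} = 24 + 8 w$ ($l{\left(w \right)} = 24 + 4 \left(\left(w + 0\right) + w\right) = 24 + 4 \left(w + w\right) = 24 + 4 \cdot 2 w = 24 + 8 w$)
$l{\left(6 \right)} N K{\left(O \right)} = \left(24 + 8 \cdot 6\right) 47 \cdot 1 = \left(24 + 48\right) 47 \cdot 1 = 72 \cdot 47 \cdot 1 = 3384 \cdot 1 = 3384$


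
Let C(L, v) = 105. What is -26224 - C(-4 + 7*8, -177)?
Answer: -26329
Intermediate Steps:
-26224 - C(-4 + 7*8, -177) = -26224 - 1*105 = -26224 - 105 = -26329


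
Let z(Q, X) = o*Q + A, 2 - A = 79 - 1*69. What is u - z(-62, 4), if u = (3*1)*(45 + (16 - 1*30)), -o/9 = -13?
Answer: 7355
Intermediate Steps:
o = 117 (o = -9*(-13) = 117)
A = -8 (A = 2 - (79 - 1*69) = 2 - (79 - 69) = 2 - 1*10 = 2 - 10 = -8)
z(Q, X) = -8 + 117*Q (z(Q, X) = 117*Q - 8 = -8 + 117*Q)
u = 93 (u = 3*(45 + (16 - 30)) = 3*(45 - 14) = 3*31 = 93)
u - z(-62, 4) = 93 - (-8 + 117*(-62)) = 93 - (-8 - 7254) = 93 - 1*(-7262) = 93 + 7262 = 7355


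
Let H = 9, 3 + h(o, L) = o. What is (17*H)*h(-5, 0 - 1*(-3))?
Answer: -1224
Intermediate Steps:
h(o, L) = -3 + o
(17*H)*h(-5, 0 - 1*(-3)) = (17*9)*(-3 - 5) = 153*(-8) = -1224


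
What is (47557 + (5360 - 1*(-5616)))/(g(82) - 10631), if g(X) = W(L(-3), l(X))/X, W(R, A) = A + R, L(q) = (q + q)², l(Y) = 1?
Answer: -4799706/871705 ≈ -5.5061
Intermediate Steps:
L(q) = 4*q² (L(q) = (2*q)² = 4*q²)
g(X) = 37/X (g(X) = (1 + 4*(-3)²)/X = (1 + 4*9)/X = (1 + 36)/X = 37/X)
(47557 + (5360 - 1*(-5616)))/(g(82) - 10631) = (47557 + (5360 - 1*(-5616)))/(37/82 - 10631) = (47557 + (5360 + 5616))/(37*(1/82) - 10631) = (47557 + 10976)/(37/82 - 10631) = 58533/(-871705/82) = 58533*(-82/871705) = -4799706/871705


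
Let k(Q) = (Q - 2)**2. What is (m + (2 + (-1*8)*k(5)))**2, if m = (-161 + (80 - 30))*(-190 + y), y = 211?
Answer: 5764801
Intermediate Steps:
k(Q) = (-2 + Q)**2
m = -2331 (m = (-161 + (80 - 30))*(-190 + 211) = (-161 + 50)*21 = -111*21 = -2331)
(m + (2 + (-1*8)*k(5)))**2 = (-2331 + (2 + (-1*8)*(-2 + 5)**2))**2 = (-2331 + (2 - 8*3**2))**2 = (-2331 + (2 - 8*9))**2 = (-2331 + (2 - 72))**2 = (-2331 - 70)**2 = (-2401)**2 = 5764801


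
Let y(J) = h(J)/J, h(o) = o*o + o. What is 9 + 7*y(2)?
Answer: 30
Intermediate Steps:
h(o) = o + o² (h(o) = o² + o = o + o²)
y(J) = 1 + J (y(J) = (J*(1 + J))/J = 1 + J)
9 + 7*y(2) = 9 + 7*(1 + 2) = 9 + 7*3 = 9 + 21 = 30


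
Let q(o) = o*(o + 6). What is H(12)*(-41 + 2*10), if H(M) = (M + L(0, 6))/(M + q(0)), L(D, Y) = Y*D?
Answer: -21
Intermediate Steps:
L(D, Y) = D*Y
q(o) = o*(6 + o)
H(M) = 1 (H(M) = (M + 0*6)/(M + 0*(6 + 0)) = (M + 0)/(M + 0*6) = M/(M + 0) = M/M = 1)
H(12)*(-41 + 2*10) = 1*(-41 + 2*10) = 1*(-41 + 20) = 1*(-21) = -21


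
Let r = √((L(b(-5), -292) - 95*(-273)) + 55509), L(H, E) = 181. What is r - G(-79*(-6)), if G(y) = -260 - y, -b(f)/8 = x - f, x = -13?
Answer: 734 + 5*√3265 ≈ 1019.7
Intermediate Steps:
b(f) = 104 + 8*f (b(f) = -8*(-13 - f) = 104 + 8*f)
r = 5*√3265 (r = √((181 - 95*(-273)) + 55509) = √((181 + 25935) + 55509) = √(26116 + 55509) = √81625 = 5*√3265 ≈ 285.70)
r - G(-79*(-6)) = 5*√3265 - (-260 - (-79)*(-6)) = 5*√3265 - (-260 - 1*474) = 5*√3265 - (-260 - 474) = 5*√3265 - 1*(-734) = 5*√3265 + 734 = 734 + 5*√3265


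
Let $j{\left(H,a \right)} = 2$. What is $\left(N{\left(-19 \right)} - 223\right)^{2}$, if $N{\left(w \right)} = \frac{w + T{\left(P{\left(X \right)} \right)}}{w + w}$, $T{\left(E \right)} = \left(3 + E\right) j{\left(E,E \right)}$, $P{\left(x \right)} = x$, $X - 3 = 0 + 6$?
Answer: $\frac{71893441}{1444} \approx 49788.0$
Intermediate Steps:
$X = 9$ ($X = 3 + \left(0 + 6\right) = 3 + 6 = 9$)
$T{\left(E \right)} = 6 + 2 E$ ($T{\left(E \right)} = \left(3 + E\right) 2 = 6 + 2 E$)
$N{\left(w \right)} = \frac{24 + w}{2 w}$ ($N{\left(w \right)} = \frac{w + \left(6 + 2 \cdot 9\right)}{w + w} = \frac{w + \left(6 + 18\right)}{2 w} = \left(w + 24\right) \frac{1}{2 w} = \left(24 + w\right) \frac{1}{2 w} = \frac{24 + w}{2 w}$)
$\left(N{\left(-19 \right)} - 223\right)^{2} = \left(\frac{24 - 19}{2 \left(-19\right)} - 223\right)^{2} = \left(\frac{1}{2} \left(- \frac{1}{19}\right) 5 - 223\right)^{2} = \left(- \frac{5}{38} - 223\right)^{2} = \left(- \frac{8479}{38}\right)^{2} = \frac{71893441}{1444}$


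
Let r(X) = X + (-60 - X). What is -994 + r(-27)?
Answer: -1054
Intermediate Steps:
r(X) = -60
-994 + r(-27) = -994 - 60 = -1054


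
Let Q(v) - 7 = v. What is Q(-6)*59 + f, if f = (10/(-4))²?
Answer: 261/4 ≈ 65.250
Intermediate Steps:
Q(v) = 7 + v
f = 25/4 (f = (10*(-¼))² = (-5/2)² = 25/4 ≈ 6.2500)
Q(-6)*59 + f = (7 - 6)*59 + 25/4 = 1*59 + 25/4 = 59 + 25/4 = 261/4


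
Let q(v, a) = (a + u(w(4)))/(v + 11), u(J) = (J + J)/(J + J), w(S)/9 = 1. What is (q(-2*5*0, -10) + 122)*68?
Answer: 90644/11 ≈ 8240.4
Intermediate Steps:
w(S) = 9 (w(S) = 9*1 = 9)
u(J) = 1 (u(J) = (2*J)/((2*J)) = (2*J)*(1/(2*J)) = 1)
q(v, a) = (1 + a)/(11 + v) (q(v, a) = (a + 1)/(v + 11) = (1 + a)/(11 + v))
(q(-2*5*0, -10) + 122)*68 = ((1 - 10)/(11 - 2*5*0) + 122)*68 = (-9/(11 - 10*0) + 122)*68 = (-9/(11 + 0) + 122)*68 = (-9/11 + 122)*68 = (1333/11)*68 = 90644/11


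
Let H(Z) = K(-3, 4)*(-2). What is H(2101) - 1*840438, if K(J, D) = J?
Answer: -840432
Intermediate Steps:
H(Z) = 6 (H(Z) = -3*(-2) = 6)
H(2101) - 1*840438 = 6 - 1*840438 = 6 - 840438 = -840432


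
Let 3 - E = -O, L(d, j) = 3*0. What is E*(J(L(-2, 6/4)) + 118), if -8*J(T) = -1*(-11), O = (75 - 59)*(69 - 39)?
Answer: 450639/8 ≈ 56330.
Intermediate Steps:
L(d, j) = 0
O = 480 (O = 16*30 = 480)
J(T) = -11/8 (J(T) = -(-1)*(-11)/8 = -⅛*11 = -11/8)
E = 483 (E = 3 - (-1)*480 = 3 - 1*(-480) = 3 + 480 = 483)
E*(J(L(-2, 6/4)) + 118) = 483*(-11/8 + 118) = 483*(933/8) = 450639/8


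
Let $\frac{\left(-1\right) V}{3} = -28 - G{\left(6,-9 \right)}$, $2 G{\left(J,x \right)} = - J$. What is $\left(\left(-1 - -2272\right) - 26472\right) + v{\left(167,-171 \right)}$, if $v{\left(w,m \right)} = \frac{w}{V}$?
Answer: $- \frac{1814908}{75} \approx -24199.0$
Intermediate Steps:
$G{\left(J,x \right)} = - \frac{J}{2}$ ($G{\left(J,x \right)} = \frac{\left(-1\right) J}{2} = - \frac{J}{2}$)
$V = 75$ ($V = - 3 \left(-28 - \left(- \frac{1}{2}\right) 6\right) = - 3 \left(-28 - -3\right) = - 3 \left(-28 + 3\right) = \left(-3\right) \left(-25\right) = 75$)
$v{\left(w,m \right)} = \frac{w}{75}$
$\left(\left(-1 - -2272\right) - 26472\right) + v{\left(167,-171 \right)} = \left(\left(-1 - -2272\right) - 26472\right) + \frac{1}{75} \cdot 167 = \left(\left(-1 + 2272\right) - 26472\right) + \frac{167}{75} = \left(2271 - 26472\right) + \frac{167}{75} = -24201 + \frac{167}{75} = - \frac{1814908}{75}$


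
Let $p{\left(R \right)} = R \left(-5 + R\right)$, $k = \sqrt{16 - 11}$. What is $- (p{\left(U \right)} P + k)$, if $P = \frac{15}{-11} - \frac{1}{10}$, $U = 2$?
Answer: $- \frac{483}{55} - \sqrt{5} \approx -11.018$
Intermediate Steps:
$k = \sqrt{5} \approx 2.2361$
$P = - \frac{161}{110}$ ($P = 15 \left(- \frac{1}{11}\right) - \frac{1}{10} = - \frac{15}{11} - \frac{1}{10} = - \frac{161}{110} \approx -1.4636$)
$- (p{\left(U \right)} P + k) = - (2 \left(-5 + 2\right) \left(- \frac{161}{110}\right) + \sqrt{5}) = - (2 \left(-3\right) \left(- \frac{161}{110}\right) + \sqrt{5}) = - (\left(-6\right) \left(- \frac{161}{110}\right) + \sqrt{5}) = - (\frac{483}{55} + \sqrt{5}) = - \frac{483}{55} - \sqrt{5}$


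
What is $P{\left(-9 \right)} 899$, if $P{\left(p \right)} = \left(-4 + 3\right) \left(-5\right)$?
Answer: $4495$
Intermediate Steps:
$P{\left(p \right)} = 5$ ($P{\left(p \right)} = \left(-1\right) \left(-5\right) = 5$)
$P{\left(-9 \right)} 899 = 5 \cdot 899 = 4495$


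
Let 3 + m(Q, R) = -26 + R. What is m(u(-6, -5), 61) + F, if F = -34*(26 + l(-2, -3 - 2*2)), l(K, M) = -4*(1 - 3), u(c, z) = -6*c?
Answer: -1124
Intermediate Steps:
l(K, M) = 8 (l(K, M) = -4*(-2) = 8)
F = -1156 (F = -34*(26 + 8) = -34*34 = -1156)
m(Q, R) = -29 + R (m(Q, R) = -3 + (-26 + R) = -29 + R)
m(u(-6, -5), 61) + F = (-29 + 61) - 1156 = 32 - 1156 = -1124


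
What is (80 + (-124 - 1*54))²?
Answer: 9604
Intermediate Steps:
(80 + (-124 - 1*54))² = (80 + (-124 - 54))² = (80 - 178)² = (-98)² = 9604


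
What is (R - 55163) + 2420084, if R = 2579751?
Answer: 4944672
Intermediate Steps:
(R - 55163) + 2420084 = (2579751 - 55163) + 2420084 = 2524588 + 2420084 = 4944672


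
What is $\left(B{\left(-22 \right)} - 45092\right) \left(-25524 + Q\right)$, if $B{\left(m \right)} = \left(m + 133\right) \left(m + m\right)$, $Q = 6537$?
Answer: $948894312$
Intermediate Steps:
$B{\left(m \right)} = 2 m \left(133 + m\right)$ ($B{\left(m \right)} = \left(133 + m\right) 2 m = 2 m \left(133 + m\right)$)
$\left(B{\left(-22 \right)} - 45092\right) \left(-25524 + Q\right) = \left(2 \left(-22\right) \left(133 - 22\right) - 45092\right) \left(-25524 + 6537\right) = \left(2 \left(-22\right) 111 - 45092\right) \left(-18987\right) = \left(-4884 - 45092\right) \left(-18987\right) = \left(-49976\right) \left(-18987\right) = 948894312$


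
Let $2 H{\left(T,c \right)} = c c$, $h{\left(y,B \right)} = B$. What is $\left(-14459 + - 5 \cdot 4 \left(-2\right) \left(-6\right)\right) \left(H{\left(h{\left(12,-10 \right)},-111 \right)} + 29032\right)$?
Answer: $- \frac{1034589115}{2} \approx -5.1729 \cdot 10^{8}$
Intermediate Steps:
$H{\left(T,c \right)} = \frac{c^{2}}{2}$ ($H{\left(T,c \right)} = \frac{c c}{2} = \frac{c^{2}}{2}$)
$\left(-14459 + - 5 \cdot 4 \left(-2\right) \left(-6\right)\right) \left(H{\left(h{\left(12,-10 \right)},-111 \right)} + 29032\right) = \left(-14459 + - 5 \cdot 4 \left(-2\right) \left(-6\right)\right) \left(\frac{\left(-111\right)^{2}}{2} + 29032\right) = \left(-14459 + \left(-5\right) \left(-8\right) \left(-6\right)\right) \left(\frac{1}{2} \cdot 12321 + 29032\right) = \left(-14459 + 40 \left(-6\right)\right) \left(\frac{12321}{2} + 29032\right) = \left(-14459 - 240\right) \frac{70385}{2} = \left(-14699\right) \frac{70385}{2} = - \frac{1034589115}{2}$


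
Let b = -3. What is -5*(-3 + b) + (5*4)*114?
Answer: 2310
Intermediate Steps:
-5*(-3 + b) + (5*4)*114 = -5*(-3 - 3) + (5*4)*114 = -5*(-6) + 20*114 = 30 + 2280 = 2310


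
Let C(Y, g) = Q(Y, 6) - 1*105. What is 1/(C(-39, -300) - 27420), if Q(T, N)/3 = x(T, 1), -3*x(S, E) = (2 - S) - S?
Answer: -1/27605 ≈ -3.6225e-5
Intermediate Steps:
x(S, E) = -⅔ + 2*S/3 (x(S, E) = -((2 - S) - S)/3 = -(2 - 2*S)/3 = -⅔ + 2*S/3)
Q(T, N) = -2 + 2*T (Q(T, N) = 3*(-⅔ + 2*T/3) = -2 + 2*T)
C(Y, g) = -107 + 2*Y (C(Y, g) = (-2 + 2*Y) - 1*105 = (-2 + 2*Y) - 105 = -107 + 2*Y)
1/(C(-39, -300) - 27420) = 1/((-107 + 2*(-39)) - 27420) = 1/((-107 - 78) - 27420) = 1/(-185 - 27420) = 1/(-27605) = -1/27605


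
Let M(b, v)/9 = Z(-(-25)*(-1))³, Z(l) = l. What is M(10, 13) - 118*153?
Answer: -158679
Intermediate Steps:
M(b, v) = -140625 (M(b, v) = 9*(-(-25)*(-1))³ = 9*(-5*5)³ = 9*(-25)³ = 9*(-15625) = -140625)
M(10, 13) - 118*153 = -140625 - 118*153 = -140625 - 18054 = -158679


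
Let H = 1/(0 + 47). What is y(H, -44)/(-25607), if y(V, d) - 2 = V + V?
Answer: -96/1203529 ≈ -7.9765e-5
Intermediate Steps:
H = 1/47 ≈ 0.021277
y(V, d) = 2 + 2*V (y(V, d) = 2 + (V + V) = 2 + 2*V)
y(H, -44)/(-25607) = (2 + 2*(1/47))/(-25607) = (2 + 2/47)*(-1/25607) = (96/47)*(-1/25607) = -96/1203529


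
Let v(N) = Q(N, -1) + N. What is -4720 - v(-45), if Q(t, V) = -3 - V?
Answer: -4673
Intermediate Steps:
v(N) = -2 + N (v(N) = (-3 - 1*(-1)) + N = (-3 + 1) + N = -2 + N)
-4720 - v(-45) = -4720 - (-2 - 45) = -4720 - 1*(-47) = -4720 + 47 = -4673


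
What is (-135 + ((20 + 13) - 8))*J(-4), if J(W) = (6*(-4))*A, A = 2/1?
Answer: 5280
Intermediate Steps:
A = 2 (A = 2*1 = 2)
J(W) = -48 (J(W) = (6*(-4))*2 = -24*2 = -48)
(-135 + ((20 + 13) - 8))*J(-4) = (-135 + ((20 + 13) - 8))*(-48) = (-135 + (33 - 8))*(-48) = (-135 + 25)*(-48) = -110*(-48) = 5280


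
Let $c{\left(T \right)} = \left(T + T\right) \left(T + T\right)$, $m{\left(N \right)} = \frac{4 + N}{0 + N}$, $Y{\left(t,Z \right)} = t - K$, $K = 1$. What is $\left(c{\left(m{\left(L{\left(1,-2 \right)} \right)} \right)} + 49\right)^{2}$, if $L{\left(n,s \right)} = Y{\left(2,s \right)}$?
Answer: $22201$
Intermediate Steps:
$Y{\left(t,Z \right)} = -1 + t$ ($Y{\left(t,Z \right)} = t - 1 = -1 + t$)
$L{\left(n,s \right)} = 1$ ($L{\left(n,s \right)} = -1 + 2 = 1$)
$m{\left(N \right)} = \frac{4 + N}{N}$
$c{\left(T \right)} = 4 T^{2}$ ($c{\left(T \right)} = 2 T 2 T = 4 T^{2}$)
$\left(c{\left(m{\left(L{\left(1,-2 \right)} \right)} \right)} + 49\right)^{2} = \left(4 \left(\frac{4 + 1}{1}\right)^{2} + 49\right)^{2} = \left(4 \left(1 \cdot 5\right)^{2} + 49\right)^{2} = \left(4 \cdot 5^{2} + 49\right)^{2} = \left(4 \cdot 25 + 49\right)^{2} = \left(100 + 49\right)^{2} = 149^{2} = 22201$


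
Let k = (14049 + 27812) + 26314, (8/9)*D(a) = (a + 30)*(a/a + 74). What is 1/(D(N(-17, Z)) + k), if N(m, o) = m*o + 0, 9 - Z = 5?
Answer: 4/259875 ≈ 1.5392e-5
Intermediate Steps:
Z = 4 (Z = 9 - 1*5 = 9 - 5 = 4)
N(m, o) = m*o
D(a) = 10125/4 + 675*a/8 (D(a) = 9*((a + 30)*(a/a + 74))/8 = 9*((30 + a)*(1 + 74))/8 = 9*((30 + a)*75)/8 = 9*(2250 + 75*a)/8 = 10125/4 + 675*a/8)
k = 68175 (k = 41861 + 26314 = 68175)
1/(D(N(-17, Z)) + k) = 1/((10125/4 + 675*(-17*4)/8) + 68175) = 1/((10125/4 + (675/8)*(-68)) + 68175) = 1/((10125/4 - 11475/2) + 68175) = 1/(-12825/4 + 68175) = 1/(259875/4) = 4/259875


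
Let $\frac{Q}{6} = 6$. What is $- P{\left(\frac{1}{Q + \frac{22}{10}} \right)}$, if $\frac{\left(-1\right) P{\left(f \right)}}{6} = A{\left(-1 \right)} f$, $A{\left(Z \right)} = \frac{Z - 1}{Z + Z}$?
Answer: $\frac{30}{191} \approx 0.15707$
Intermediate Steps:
$Q = 36$ ($Q = 6 \cdot 6 = 36$)
$A{\left(Z \right)} = \frac{-1 + Z}{2 Z}$
$P{\left(f \right)} = - 6 f$ ($P{\left(f \right)} = - 6 \frac{-1 - 1}{2 \left(-1\right)} f = - 6 \cdot \frac{1}{2} \left(-1\right) \left(-2\right) f = - 6 \cdot 1 f = - 6 f$)
$- P{\left(\frac{1}{Q + \frac{22}{10}} \right)} = - \frac{-6}{36 + \frac{22}{10}} = - \frac{-6}{36 + 22 \cdot \frac{1}{10}} = - \frac{-6}{36 + \frac{11}{5}} = - \frac{-6}{\frac{191}{5}} = - \frac{\left(-6\right) 5}{191} = \left(-1\right) \left(- \frac{30}{191}\right) = \frac{30}{191}$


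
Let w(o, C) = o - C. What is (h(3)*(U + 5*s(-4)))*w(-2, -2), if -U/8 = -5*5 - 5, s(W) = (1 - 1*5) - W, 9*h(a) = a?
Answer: 0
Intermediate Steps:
h(a) = a/9
s(W) = -4 - W (s(W) = (1 - 5) - W = -4 - W)
U = 240 (U = -8*(-5*5 - 5) = -8*(-25 - 5) = -8*(-30) = 240)
(h(3)*(U + 5*s(-4)))*w(-2, -2) = (((⅑)*3)*(240 + 5*(-4 - 1*(-4))))*(-2 - 1*(-2)) = ((240 + 5*(-4 + 4))/3)*(-2 + 2) = ((240 + 5*0)/3)*0 = ((240 + 0)/3)*0 = ((⅓)*240)*0 = 80*0 = 0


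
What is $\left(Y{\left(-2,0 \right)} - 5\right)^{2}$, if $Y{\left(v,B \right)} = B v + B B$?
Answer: $25$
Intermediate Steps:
$Y{\left(v,B \right)} = B^{2} + B v$ ($Y{\left(v,B \right)} = B v + B^{2} = B^{2} + B v$)
$\left(Y{\left(-2,0 \right)} - 5\right)^{2} = \left(0 \left(0 - 2\right) - 5\right)^{2} = \left(0 \left(-2\right) - 5\right)^{2} = \left(0 - 5\right)^{2} = \left(-5\right)^{2} = 25$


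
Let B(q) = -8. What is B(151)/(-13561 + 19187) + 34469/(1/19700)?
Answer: 1910137550896/2813 ≈ 6.7904e+8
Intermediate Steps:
B(151)/(-13561 + 19187) + 34469/(1/19700) = -8/(-13561 + 19187) + 34469/(1/19700) = -8/5626 + 34469/(1/19700) = -8*1/5626 + 34469*19700 = -4/2813 + 679039300 = 1910137550896/2813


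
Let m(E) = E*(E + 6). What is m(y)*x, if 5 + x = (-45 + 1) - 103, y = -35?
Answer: -154280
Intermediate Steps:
x = -152 (x = -5 + ((-45 + 1) - 103) = -5 + (-44 - 103) = -5 - 147 = -152)
m(E) = E*(6 + E)
m(y)*x = -35*(6 - 35)*(-152) = -35*(-29)*(-152) = 1015*(-152) = -154280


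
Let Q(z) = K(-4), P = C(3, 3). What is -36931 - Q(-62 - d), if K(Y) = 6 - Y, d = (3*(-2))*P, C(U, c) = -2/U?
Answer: -36941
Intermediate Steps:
P = -⅔ (P = -2/3 = -2*⅓ = -⅔ ≈ -0.66667)
d = 4 (d = (3*(-2))*(-⅔) = -6*(-⅔) = 4)
Q(z) = 10 (Q(z) = 6 - 1*(-4) = 6 + 4 = 10)
-36931 - Q(-62 - d) = -36931 - 1*10 = -36931 - 10 = -36941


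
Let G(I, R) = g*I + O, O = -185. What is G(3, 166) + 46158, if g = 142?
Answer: 46399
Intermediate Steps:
G(I, R) = -185 + 142*I (G(I, R) = 142*I - 185 = -185 + 142*I)
G(3, 166) + 46158 = (-185 + 142*3) + 46158 = (-185 + 426) + 46158 = 241 + 46158 = 46399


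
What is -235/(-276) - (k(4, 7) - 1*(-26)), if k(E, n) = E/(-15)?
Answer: -34337/1380 ≈ -24.882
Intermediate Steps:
k(E, n) = -E/15 (k(E, n) = E*(-1/15) = -E/15)
-235/(-276) - (k(4, 7) - 1*(-26)) = -235/(-276) - (-1/15*4 - 1*(-26)) = -235*(-1/276) - (-4/15 + 26) = 235/276 - 1*386/15 = 235/276 - 386/15 = -34337/1380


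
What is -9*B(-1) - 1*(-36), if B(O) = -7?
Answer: 99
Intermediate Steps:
-9*B(-1) - 1*(-36) = -9*(-7) - 1*(-36) = 63 + 36 = 99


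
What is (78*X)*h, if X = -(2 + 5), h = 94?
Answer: -51324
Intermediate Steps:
X = -7 (X = -1*7 = -7)
(78*X)*h = (78*(-7))*94 = -546*94 = -51324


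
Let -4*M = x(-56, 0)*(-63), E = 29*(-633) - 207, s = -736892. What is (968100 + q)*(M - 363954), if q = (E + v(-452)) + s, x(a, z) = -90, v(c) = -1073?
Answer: -154604027253/2 ≈ -7.7302e+10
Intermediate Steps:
E = -18564 (E = -18357 - 207 = -18564)
M = -2835/2 (M = -(-45)*(-63)/2 = -¼*5670 = -2835/2 ≈ -1417.5)
q = -756529 (q = (-18564 - 1073) - 736892 = -19637 - 736892 = -756529)
(968100 + q)*(M - 363954) = (968100 - 756529)*(-2835/2 - 363954) = 211571*(-730743/2) = -154604027253/2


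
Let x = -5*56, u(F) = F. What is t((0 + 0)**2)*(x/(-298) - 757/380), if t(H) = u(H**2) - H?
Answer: 0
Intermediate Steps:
x = -280
t(H) = H**2 - H
t((0 + 0)**2)*(x/(-298) - 757/380) = ((0 + 0)**2*(-1 + (0 + 0)**2))*(-280/(-298) - 757/380) = (0**2*(-1 + 0**2))*(-280*(-1/298) - 757*1/380) = (0*(-1 + 0))*(140/149 - 757/380) = (0*(-1))*(-59593/56620) = 0*(-59593/56620) = 0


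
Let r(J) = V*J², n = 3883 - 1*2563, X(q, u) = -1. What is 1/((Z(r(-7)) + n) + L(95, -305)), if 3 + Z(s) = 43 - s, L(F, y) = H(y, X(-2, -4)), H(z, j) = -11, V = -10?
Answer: 1/1839 ≈ 0.00054377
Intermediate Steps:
L(F, y) = -11
n = 1320 (n = 3883 - 2563 = 1320)
r(J) = -10*J²
Z(s) = 40 - s (Z(s) = -3 + (43 - s) = 40 - s)
1/((Z(r(-7)) + n) + L(95, -305)) = 1/(((40 - (-10)*(-7)²) + 1320) - 11) = 1/(((40 - (-10)*49) + 1320) - 11) = 1/(((40 - 1*(-490)) + 1320) - 11) = 1/(((40 + 490) + 1320) - 11) = 1/((530 + 1320) - 11) = 1/(1850 - 11) = 1/1839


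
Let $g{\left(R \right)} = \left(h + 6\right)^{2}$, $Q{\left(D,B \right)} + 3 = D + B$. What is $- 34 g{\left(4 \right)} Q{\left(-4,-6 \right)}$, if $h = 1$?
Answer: $21658$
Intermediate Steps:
$Q{\left(D,B \right)} = -3 + B + D$ ($Q{\left(D,B \right)} = -3 + \left(D + B\right) = -3 + \left(B + D\right) = -3 + B + D$)
$g{\left(R \right)} = 49$ ($g{\left(R \right)} = \left(1 + 6\right)^{2} = 7^{2} = 49$)
$- 34 g{\left(4 \right)} Q{\left(-4,-6 \right)} = \left(-34\right) 49 \left(-3 - 6 - 4\right) = \left(-1666\right) \left(-13\right) = 21658$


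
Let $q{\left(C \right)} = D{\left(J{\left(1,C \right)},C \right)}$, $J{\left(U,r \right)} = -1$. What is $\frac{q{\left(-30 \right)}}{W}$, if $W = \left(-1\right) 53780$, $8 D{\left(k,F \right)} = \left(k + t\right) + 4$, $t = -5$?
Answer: $\frac{1}{215120} \approx 4.6486 \cdot 10^{-6}$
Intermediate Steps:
$D{\left(k,F \right)} = - \frac{1}{8} + \frac{k}{8}$ ($D{\left(k,F \right)} = \frac{\left(k - 5\right) + 4}{8} = \frac{\left(-5 + k\right) + 4}{8} = \frac{-1 + k}{8} = - \frac{1}{8} + \frac{k}{8}$)
$q{\left(C \right)} = - \frac{1}{4}$ ($q{\left(C \right)} = - \frac{1}{8} + \frac{1}{8} \left(-1\right) = - \frac{1}{8} - \frac{1}{8} = - \frac{1}{4}$)
$W = -53780$
$\frac{q{\left(-30 \right)}}{W} = - \frac{1}{4 \left(-53780\right)} = \left(- \frac{1}{4}\right) \left(- \frac{1}{53780}\right) = \frac{1}{215120}$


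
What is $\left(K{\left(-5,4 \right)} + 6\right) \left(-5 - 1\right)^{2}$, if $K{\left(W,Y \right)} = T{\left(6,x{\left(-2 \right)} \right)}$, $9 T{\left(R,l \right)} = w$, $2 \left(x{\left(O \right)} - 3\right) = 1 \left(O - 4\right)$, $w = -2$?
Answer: $208$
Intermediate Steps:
$x{\left(O \right)} = 1 + \frac{O}{2}$ ($x{\left(O \right)} = 3 + \frac{1 \left(O - 4\right)}{2} = 3 + \frac{1 \left(-4 + O\right)}{2} = 3 + \frac{-4 + O}{2} = 3 + \left(-2 + \frac{O}{2}\right) = 1 + \frac{O}{2}$)
$T{\left(R,l \right)} = - \frac{2}{9}$ ($T{\left(R,l \right)} = \frac{1}{9} \left(-2\right) = - \frac{2}{9}$)
$K{\left(W,Y \right)} = - \frac{2}{9}$
$\left(K{\left(-5,4 \right)} + 6\right) \left(-5 - 1\right)^{2} = \left(- \frac{2}{9} + 6\right) \left(-5 - 1\right)^{2} = \frac{52 \left(-6\right)^{2}}{9} = \frac{52}{9} \cdot 36 = 208$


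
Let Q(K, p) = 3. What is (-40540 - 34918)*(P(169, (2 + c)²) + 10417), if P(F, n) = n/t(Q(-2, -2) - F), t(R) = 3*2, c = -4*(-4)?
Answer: -790120718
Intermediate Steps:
c = 16
t(R) = 6
P(F, n) = n/6
(-40540 - 34918)*(P(169, (2 + c)²) + 10417) = (-40540 - 34918)*((2 + 16)²/6 + 10417) = -75458*((⅙)*18² + 10417) = -75458*((⅙)*324 + 10417) = -75458*(54 + 10417) = -75458*10471 = -790120718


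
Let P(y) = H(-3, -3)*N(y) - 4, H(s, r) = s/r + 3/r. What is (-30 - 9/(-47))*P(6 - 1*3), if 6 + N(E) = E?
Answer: 5604/47 ≈ 119.23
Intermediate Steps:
N(E) = -6 + E
H(s, r) = 3/r + s/r
P(y) = -4 (P(y) = ((3 - 3)/(-3))*(-6 + y) - 4 = (-⅓*0)*(-6 + y) - 4 = 0*(-6 + y) - 4 = 0 - 4 = -4)
(-30 - 9/(-47))*P(6 - 1*3) = (-30 - 9/(-47))*(-4) = (-30 - 1/47*(-9))*(-4) = (-30 + 9/47)*(-4) = -1401/47*(-4) = 5604/47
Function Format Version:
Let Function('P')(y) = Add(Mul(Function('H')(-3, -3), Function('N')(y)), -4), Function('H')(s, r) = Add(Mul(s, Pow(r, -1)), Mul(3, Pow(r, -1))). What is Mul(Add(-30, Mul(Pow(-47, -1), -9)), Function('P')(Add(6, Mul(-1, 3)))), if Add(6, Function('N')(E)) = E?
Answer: Rational(5604, 47) ≈ 119.23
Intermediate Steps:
Function('N')(E) = Add(-6, E)
Function('H')(s, r) = Add(Mul(3, Pow(r, -1)), Mul(s, Pow(r, -1)))
Function('P')(y) = -4 (Function('P')(y) = Add(Mul(Mul(Pow(-3, -1), Add(3, -3)), Add(-6, y)), -4) = Add(Mul(Mul(Rational(-1, 3), 0), Add(-6, y)), -4) = Add(Mul(0, Add(-6, y)), -4) = Add(0, -4) = -4)
Mul(Add(-30, Mul(Pow(-47, -1), -9)), Function('P')(Add(6, Mul(-1, 3)))) = Mul(Add(-30, Mul(Pow(-47, -1), -9)), -4) = Mul(Add(-30, Mul(Rational(-1, 47), -9)), -4) = Mul(Add(-30, Rational(9, 47)), -4) = Mul(Rational(-1401, 47), -4) = Rational(5604, 47)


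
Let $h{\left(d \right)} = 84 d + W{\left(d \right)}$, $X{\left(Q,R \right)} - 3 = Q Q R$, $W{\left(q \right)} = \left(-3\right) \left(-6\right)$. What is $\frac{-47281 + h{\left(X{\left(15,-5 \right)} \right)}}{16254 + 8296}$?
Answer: $- \frac{141511}{24550} \approx -5.7642$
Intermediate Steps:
$W{\left(q \right)} = 18$
$X{\left(Q,R \right)} = 3 + R Q^{2}$ ($X{\left(Q,R \right)} = 3 + Q Q R = 3 + Q^{2} R = 3 + R Q^{2}$)
$h{\left(d \right)} = 18 + 84 d$ ($h{\left(d \right)} = 84 d + 18 = 18 + 84 d$)
$\frac{-47281 + h{\left(X{\left(15,-5 \right)} \right)}}{16254 + 8296} = \frac{-47281 + \left(18 + 84 \left(3 - 5 \cdot 15^{2}\right)\right)}{16254 + 8296} = \frac{-47281 + \left(18 + 84 \left(3 - 1125\right)\right)}{24550} = \left(-47281 + \left(18 + 84 \left(3 - 1125\right)\right)\right) \frac{1}{24550} = \left(-47281 + \left(18 + 84 \left(-1122\right)\right)\right) \frac{1}{24550} = \left(-47281 + \left(18 - 94248\right)\right) \frac{1}{24550} = \left(-47281 - 94230\right) \frac{1}{24550} = \left(-141511\right) \frac{1}{24550} = - \frac{141511}{24550}$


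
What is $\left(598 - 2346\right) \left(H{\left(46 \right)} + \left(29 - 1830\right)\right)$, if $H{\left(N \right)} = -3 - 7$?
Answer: $3165628$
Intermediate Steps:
$H{\left(N \right)} = -10$
$\left(598 - 2346\right) \left(H{\left(46 \right)} + \left(29 - 1830\right)\right) = \left(598 - 2346\right) \left(-10 + \left(29 - 1830\right)\right) = - 1748 \left(-10 - 1801\right) = \left(-1748\right) \left(-1811\right) = 3165628$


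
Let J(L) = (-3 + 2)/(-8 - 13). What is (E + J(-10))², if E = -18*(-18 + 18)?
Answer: 1/441 ≈ 0.0022676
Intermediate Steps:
J(L) = 1/21 (J(L) = -1/(-21) = -1*(-1/21) = 1/21)
E = 0 (E = -18*0 = 0)
(E + J(-10))² = (0 + 1/21)² = (1/21)² = 1/441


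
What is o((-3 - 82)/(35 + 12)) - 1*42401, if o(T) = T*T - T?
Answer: -93652589/2209 ≈ -42396.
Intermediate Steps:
o(T) = T**2 - T
o((-3 - 82)/(35 + 12)) - 1*42401 = ((-3 - 82)/(35 + 12))*(-1 + (-3 - 82)/(35 + 12)) - 1*42401 = (-85/47)*(-1 - 85/47) - 42401 = (-85*1/47)*(-1 - 85*1/47) - 42401 = -85*(-1 - 85/47)/47 - 42401 = -85/47*(-132/47) - 42401 = 11220/2209 - 42401 = -93652589/2209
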